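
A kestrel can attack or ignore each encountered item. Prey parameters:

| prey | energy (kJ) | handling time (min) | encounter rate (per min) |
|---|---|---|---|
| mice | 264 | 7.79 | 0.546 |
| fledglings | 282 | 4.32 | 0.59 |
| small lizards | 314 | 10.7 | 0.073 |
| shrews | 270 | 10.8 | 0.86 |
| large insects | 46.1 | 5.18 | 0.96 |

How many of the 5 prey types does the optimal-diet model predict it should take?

1

E/h in descending order: fledglings 65.3, mice 33.9, small lizards 29.3, shrews 25, large insects 8.9 kJ/min. The optimal diet is the largest prefix of this list for which every included type satisfies E_i/h_i > R on the types above it.
Rate on top 1: 46.88. mice: 33.9 < 46.88 → exclude; stop.
Optimal diet: fledglings — 1 of 5 types.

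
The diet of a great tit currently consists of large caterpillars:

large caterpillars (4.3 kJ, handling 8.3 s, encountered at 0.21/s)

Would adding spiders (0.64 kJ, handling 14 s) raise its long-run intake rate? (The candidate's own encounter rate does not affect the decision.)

Intake rate on the current diet: R = (0.21×4.3) / (1 + 0.21×8.3) = 0.903/2.743 = 0.3292 kJ/s.
spiders: E/h = 0.64/14 = 0.04571 kJ/s.
Since 0.04571 < R, time spent handling spiders is better spent searching.

No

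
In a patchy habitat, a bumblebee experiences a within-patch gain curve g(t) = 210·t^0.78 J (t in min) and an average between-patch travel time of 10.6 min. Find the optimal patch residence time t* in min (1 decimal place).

37.6 min

By the marginal value theorem, leave when the instantaneous gain rate g'(t) equals the habitat-wide average g(t)/(T + t).
g'(t) = 0.78·210·t^-0.22. Setting 0.78·210·t^-0.22 = 210·t^0.78/(10.6+t) gives 0.78(10.6+t) = t, so 0.22·t = 0.78×10.6.
t* = 0.78×10.6/0.22 = 37.58 min.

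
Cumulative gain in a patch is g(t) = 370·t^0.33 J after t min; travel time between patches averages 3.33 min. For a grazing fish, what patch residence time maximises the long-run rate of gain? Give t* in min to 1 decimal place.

Optimal t* satisfies g'(t*) = g(t*)/(T + t*).
g'(t) = 0.33·370·t^-0.67. Setting 0.33·370·t^-0.67 = 370·t^0.33/(3.33+t) gives 0.33(3.33+t) = t, so 0.67·t = 0.33×3.33.
t* = 0.33×3.33/0.67 = 1.64 min.

1.6 min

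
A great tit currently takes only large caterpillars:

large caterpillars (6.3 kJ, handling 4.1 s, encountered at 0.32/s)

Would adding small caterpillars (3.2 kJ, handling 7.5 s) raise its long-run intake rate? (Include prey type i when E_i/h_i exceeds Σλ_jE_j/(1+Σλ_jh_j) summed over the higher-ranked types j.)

Intake rate on the current diet: R = (0.32×6.3) / (1 + 0.32×4.1) = 2.016/2.312 = 0.872 kJ/s.
Profitability of small caterpillars: 3.2/7.5 = 0.4267 kJ/s.
0.4267 < 0.872, so adding small caterpillars would lower the average — exclude it.

No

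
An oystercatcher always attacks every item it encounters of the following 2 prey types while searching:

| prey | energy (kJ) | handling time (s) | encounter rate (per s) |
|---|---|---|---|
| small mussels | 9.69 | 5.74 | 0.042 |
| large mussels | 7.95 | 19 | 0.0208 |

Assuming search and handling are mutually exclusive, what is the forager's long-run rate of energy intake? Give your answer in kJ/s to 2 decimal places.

R = Σλ_iE_i / (1 + Σλ_ih_i)
Numerator: 0.042×9.69 + 0.0208×7.95 = 0.5723
Denominator: 1 + 0.042×5.74 + 0.0208×19 = 1.636
R = 0.5723/1.636 = 0.3498 kJ/s

0.35 kJ/s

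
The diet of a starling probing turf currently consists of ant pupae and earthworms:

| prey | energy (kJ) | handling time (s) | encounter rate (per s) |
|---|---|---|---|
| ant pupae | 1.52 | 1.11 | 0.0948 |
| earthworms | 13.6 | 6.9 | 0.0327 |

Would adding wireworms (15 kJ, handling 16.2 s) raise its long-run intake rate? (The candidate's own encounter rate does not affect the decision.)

Yes

Intake rate on the current diet: R = (0.0948×1.52 + 0.0327×13.6) / (1 + 0.0948×1.11 + 0.0327×6.9) = 0.5888/1.331 = 0.4424 kJ/s.
Profitability of wireworms: 15/16.2 = 0.9259 kJ/s.
0.9259 > 0.4424, so adding wireworms raises the average — include it.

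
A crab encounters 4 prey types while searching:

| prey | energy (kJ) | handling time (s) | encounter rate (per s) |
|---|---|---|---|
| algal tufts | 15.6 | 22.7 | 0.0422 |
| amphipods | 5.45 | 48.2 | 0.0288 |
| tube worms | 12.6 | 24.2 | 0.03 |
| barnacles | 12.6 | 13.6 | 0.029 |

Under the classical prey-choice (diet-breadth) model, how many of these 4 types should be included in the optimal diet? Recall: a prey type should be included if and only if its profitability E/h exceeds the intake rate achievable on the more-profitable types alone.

3

Rank by E/h (kJ/s): barnacles 0.926, algal tufts 0.687, tube worms 0.521, amphipods 0.113. Include each in turn until the next type's E/h falls below the running intake rate.
Rate on top 1: 0.262. algal tufts: 0.687 > 0.262 → include.
Rate on top 2: 0.4352. tube worms: 0.521 > 0.4352 → include.
Rate on top 3: 0.4553. amphipods: 0.113 < 0.4553 → exclude; stop.
Optimal diet: barnacles, algal tufts, tube worms — 3 of 4 types.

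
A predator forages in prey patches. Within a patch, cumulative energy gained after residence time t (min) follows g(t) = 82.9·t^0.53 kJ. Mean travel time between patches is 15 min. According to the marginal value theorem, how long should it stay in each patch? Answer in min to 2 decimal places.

16.91 min

Maximise g(t)/(T+t): set derivative to zero → g'(t)(T+t) = g(t).
g'(t) = 0.53·82.9·t^-0.47. Setting 0.53·82.9·t^-0.47 = 82.9·t^0.53/(15+t) gives 0.53(15+t) = t, so 0.47·t = 0.53×15.
t* = 0.53×15/0.47 = 16.91 min.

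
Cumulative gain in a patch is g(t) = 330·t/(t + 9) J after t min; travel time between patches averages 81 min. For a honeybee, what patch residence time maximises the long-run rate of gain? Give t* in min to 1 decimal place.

Optimal t* satisfies g'(t*) = g(t*)/(T + t*).
g'(t) = 330·9/(t + 9)². Setting 330·9/(t+9)² = 330t/[(t+9)(81+t)] gives 9(81+t) = t(t+9), so t² = 9×81 = 729.
t* = √729 = 27 min.

27.0 min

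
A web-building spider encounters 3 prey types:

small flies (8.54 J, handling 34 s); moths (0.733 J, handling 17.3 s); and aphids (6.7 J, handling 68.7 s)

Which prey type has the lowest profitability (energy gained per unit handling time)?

In descending order of E/h:
small flies: 8.54/34 = 0.251 J/s
aphids: 6.7/68.7 = 0.0975 J/s
moths: 0.733/17.3 = 0.0424 J/s

moths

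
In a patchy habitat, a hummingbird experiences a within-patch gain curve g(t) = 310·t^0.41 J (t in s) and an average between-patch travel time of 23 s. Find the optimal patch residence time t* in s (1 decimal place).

16.0 s

Maximise g(t)/(T+t): set derivative to zero → g'(t)(T+t) = g(t).
g'(t) = 0.41·310·t^-0.59. Setting 0.41·310·t^-0.59 = 310·t^0.41/(23+t) gives 0.41(23+t) = t, so 0.59·t = 0.41×23.
t* = 0.41×23/0.59 = 15.98 s.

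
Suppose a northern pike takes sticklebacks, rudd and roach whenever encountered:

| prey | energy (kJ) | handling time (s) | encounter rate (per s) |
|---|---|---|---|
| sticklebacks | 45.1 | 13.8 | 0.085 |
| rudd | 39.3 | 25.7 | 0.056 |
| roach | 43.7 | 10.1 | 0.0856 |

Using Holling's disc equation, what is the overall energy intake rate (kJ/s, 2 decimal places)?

R = Σλ_iE_i / (1 + Σλ_ih_i)
Numerator: 0.085×45.1 + 0.056×39.3 + 0.0856×43.7 = 9.775
Denominator: 1 + 0.085×13.8 + 0.056×25.7 + 0.0856×10.1 = 4.477
R = 9.775/4.477 = 2.184 kJ/s

2.18 kJ/s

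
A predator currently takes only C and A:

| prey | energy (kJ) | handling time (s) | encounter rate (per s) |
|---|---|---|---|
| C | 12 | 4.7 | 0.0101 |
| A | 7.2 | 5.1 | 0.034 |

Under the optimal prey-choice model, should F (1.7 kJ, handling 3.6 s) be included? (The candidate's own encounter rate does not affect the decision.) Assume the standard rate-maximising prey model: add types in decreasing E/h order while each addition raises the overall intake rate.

Current rate: (0.0101×12 + 0.034×7.2)/(1 + 0.0101×4.7 + 0.034×5.1) = 0.2998 kJ/s.
Profitability of F: 1.7/3.6 = 0.4722 kJ/s.
0.4722 > 0.2998, so adding F raises the average — include it.

Yes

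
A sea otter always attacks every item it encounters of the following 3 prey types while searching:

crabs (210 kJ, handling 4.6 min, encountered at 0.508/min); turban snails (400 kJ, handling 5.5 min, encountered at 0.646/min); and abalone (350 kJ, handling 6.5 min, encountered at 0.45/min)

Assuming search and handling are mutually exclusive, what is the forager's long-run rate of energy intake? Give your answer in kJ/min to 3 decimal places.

53.244 kJ/min

Energy encountered per unit search time: 0.508×210 + 0.646×400 + 0.45×350 = 522.6 kJ/min.
Handling time per unit search time: 0.508×4.6 + 0.646×5.5 + 0.45×6.5 = 8.815.
Rate = 522.6/(1 + 8.815) = 53.24 kJ/min.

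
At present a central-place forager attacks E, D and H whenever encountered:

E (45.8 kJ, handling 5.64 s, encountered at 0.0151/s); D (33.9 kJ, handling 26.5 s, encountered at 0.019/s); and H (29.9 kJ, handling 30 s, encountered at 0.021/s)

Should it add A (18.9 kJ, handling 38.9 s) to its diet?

No

On E, D and H alone, R = ΣλE/(1+Σλh) = 1.964/2.219 = 0.885 kJ/s.
A: E/h = 18.9/38.9 = 0.4859 kJ/s.
Since 0.4859 < R, time spent handling A is better spent searching.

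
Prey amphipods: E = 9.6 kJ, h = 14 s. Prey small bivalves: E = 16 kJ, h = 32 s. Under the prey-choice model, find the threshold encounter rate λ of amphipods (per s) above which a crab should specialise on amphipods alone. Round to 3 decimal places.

0.192 per s

At the threshold, the rate on amphipods alone equals the profitability of small bivalves: λ·9.6/(1 + λ·14) = 16/32 = 0.5.
Rearranging, λ(9.6 − 0.5×14) = 0.5, so λ = 0.5/2.6 = 0.1923 per s.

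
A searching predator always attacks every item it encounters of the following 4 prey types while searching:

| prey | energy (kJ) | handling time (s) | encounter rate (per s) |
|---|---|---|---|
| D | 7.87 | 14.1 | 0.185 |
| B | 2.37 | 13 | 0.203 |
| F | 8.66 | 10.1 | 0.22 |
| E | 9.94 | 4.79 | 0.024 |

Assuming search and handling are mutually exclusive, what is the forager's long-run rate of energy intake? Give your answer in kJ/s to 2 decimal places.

0.48 kJ/s

R = Σλ_iE_i / (1 + Σλ_ih_i)
Numerator: 0.185×7.87 + 0.203×2.37 + 0.22×8.66 + 0.024×9.94 = 4.081
Denominator: 1 + 0.185×14.1 + 0.203×13 + 0.22×10.1 + 0.024×4.79 = 8.584
R = 4.081/8.584 = 0.4754 kJ/s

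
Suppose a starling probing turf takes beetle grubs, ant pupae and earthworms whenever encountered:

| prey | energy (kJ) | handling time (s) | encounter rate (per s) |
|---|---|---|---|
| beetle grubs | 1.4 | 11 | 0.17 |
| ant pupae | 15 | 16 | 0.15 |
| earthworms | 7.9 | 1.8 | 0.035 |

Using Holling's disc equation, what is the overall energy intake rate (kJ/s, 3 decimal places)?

R = (0.17×1.4 + 0.15×15 + 0.035×7.9) / (1 + 0.17×11 + 0.15×16 + 0.035×1.8) = 2.764/5.333 = 0.5184 kJ/s.

0.518 kJ/s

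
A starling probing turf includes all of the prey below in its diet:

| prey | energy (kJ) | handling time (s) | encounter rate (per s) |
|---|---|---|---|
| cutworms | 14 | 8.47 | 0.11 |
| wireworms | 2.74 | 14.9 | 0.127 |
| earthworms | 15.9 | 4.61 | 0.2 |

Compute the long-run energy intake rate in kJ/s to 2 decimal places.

1.07 kJ/s

R = (0.11×14 + 0.127×2.74 + 0.2×15.9) / (1 + 0.11×8.47 + 0.127×14.9 + 0.2×4.61) = 5.068/4.746 = 1.068 kJ/s.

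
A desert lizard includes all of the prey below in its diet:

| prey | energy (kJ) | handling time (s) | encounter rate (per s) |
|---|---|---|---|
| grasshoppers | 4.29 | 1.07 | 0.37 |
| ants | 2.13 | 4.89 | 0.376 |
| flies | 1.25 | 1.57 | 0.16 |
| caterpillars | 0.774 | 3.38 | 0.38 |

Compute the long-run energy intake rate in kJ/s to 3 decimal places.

0.604 kJ/s

R = Σλ_iE_i / (1 + Σλ_ih_i)
Numerator: 0.37×4.29 + 0.376×2.13 + 0.16×1.25 + 0.38×0.774 = 2.882
Denominator: 1 + 0.37×1.07 + 0.376×4.89 + 0.16×1.57 + 0.38×3.38 = 4.77
R = 2.882/4.77 = 0.6042 kJ/s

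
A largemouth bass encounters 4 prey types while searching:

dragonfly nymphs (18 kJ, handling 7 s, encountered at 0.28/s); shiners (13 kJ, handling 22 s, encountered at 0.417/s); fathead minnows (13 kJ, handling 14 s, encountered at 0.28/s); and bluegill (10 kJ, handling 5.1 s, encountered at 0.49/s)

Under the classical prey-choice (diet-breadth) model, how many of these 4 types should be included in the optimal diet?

2

Profitabilities (E/h, kJ/s): dragonfly nymphs 2.57, bluegill 1.96, fathead minnows 0.929, shiners 0.591. Add prey in this order while the next type's profitability exceeds the intake rate on those already taken.
Rate on top 1: 1.703. bluegill: 1.96 > 1.703 → include.
Rate on top 2: 1.821. fathead minnows: 0.929 < 1.821 → exclude; stop.
Optimal diet: dragonfly nymphs, bluegill — 2 of 4 types.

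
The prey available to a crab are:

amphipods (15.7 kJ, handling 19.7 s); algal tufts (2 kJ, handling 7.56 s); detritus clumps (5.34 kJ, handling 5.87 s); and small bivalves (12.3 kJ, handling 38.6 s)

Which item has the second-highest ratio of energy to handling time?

amphipods

In descending order of E/h:
detritus clumps: 5.34/5.87 = 0.91 kJ/s
amphipods: 15.7/19.7 = 0.797 kJ/s
small bivalves: 12.3/38.6 = 0.319 kJ/s
algal tufts: 2/7.56 = 0.265 kJ/s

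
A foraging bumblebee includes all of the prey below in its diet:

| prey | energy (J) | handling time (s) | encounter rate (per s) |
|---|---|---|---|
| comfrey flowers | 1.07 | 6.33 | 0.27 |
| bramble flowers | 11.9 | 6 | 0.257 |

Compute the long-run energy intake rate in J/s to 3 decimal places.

0.787 J/s

R = Σλ_iE_i / (1 + Σλ_ih_i)
Numerator: 0.27×1.07 + 0.257×11.9 = 3.347
Denominator: 1 + 0.27×6.33 + 0.257×6 = 4.251
R = 3.347/4.251 = 0.7874 J/s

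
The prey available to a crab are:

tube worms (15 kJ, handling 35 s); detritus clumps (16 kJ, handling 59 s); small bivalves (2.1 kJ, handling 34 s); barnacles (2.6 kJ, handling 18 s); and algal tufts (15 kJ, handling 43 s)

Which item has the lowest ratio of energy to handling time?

small bivalves

Profitability E/h (kJ/s): tube worms = 15/35 = 0.429, detritus clumps = 16/59 = 0.271, small bivalves = 2.1/34 = 0.0618, barnacles = 2.6/18 = 0.144, algal tufts = 15/43 = 0.349.
Ranked: tube worms > algal tufts > detritus clumps > barnacles > small bivalves.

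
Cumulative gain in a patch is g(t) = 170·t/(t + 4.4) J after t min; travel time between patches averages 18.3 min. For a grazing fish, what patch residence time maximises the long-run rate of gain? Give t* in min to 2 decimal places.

8.97 min

Optimal t* satisfies g'(t*) = g(t*)/(T + t*).
g'(t) = 170·4.4/(t + 4.4)². Setting 170·4.4/(t+4.4)² = 170t/[(t+4.4)(18.3+t)] gives 4.4(18.3+t) = t(t+4.4), so t² = 4.4×18.3 = 80.52.
t* = √80.52 = 8.973 min.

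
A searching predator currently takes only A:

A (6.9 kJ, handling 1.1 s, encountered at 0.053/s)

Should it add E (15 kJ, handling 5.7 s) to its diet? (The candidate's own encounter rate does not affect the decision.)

Current rate: (0.053×6.9)/(1 + 0.053×1.1) = 0.3456 kJ/s.
E: E/h = 15/5.7 = 2.632 kJ/s.
2.632 > 0.3456, so adding E raises the average — include it.

Yes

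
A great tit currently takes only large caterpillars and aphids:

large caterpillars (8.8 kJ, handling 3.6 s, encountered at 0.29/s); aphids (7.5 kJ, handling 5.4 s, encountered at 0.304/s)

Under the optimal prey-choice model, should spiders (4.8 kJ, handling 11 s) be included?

No

Current rate: (0.29×8.8 + 0.304×7.5)/(1 + 0.29×3.6 + 0.304×5.4) = 1.311 kJ/s.
Profitability of spiders: 4.8/11 = 0.4364 kJ/s.
Since 0.4364 < R, time spent handling spiders is better spent searching.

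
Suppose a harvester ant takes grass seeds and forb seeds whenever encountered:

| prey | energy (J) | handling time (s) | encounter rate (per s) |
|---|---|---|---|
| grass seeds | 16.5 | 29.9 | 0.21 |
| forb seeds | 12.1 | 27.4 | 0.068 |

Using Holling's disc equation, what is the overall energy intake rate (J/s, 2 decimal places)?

R = Σλ_iE_i / (1 + Σλ_ih_i)
Numerator: 0.21×16.5 + 0.068×12.1 = 4.288
Denominator: 1 + 0.21×29.9 + 0.068×27.4 = 9.142
R = 4.288/9.142 = 0.469 J/s

0.47 J/s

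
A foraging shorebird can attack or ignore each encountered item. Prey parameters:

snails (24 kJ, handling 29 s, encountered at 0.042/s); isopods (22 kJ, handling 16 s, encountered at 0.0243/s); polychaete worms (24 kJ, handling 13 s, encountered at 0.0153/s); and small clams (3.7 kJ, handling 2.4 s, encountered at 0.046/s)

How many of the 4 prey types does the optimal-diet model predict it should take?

4

E/h in descending order: polychaete worms 1.85, small clams 1.54, isopods 1.38, snails 0.828 kJ/s. The optimal diet is the largest prefix of this list for which every included type satisfies E_i/h_i > R on the types above it.
Rate on top 1: 0.3063. small clams: 1.54 > 0.3063 → include.
Rate on top 2: 0.4104. isopods: 1.38 > 0.4104 → include.
Rate on top 3: 0.6313. snails: 0.828 > 0.6313 → include.
Optimal diet: polychaete worms, small clams, isopods, snails — 4 of 4 types.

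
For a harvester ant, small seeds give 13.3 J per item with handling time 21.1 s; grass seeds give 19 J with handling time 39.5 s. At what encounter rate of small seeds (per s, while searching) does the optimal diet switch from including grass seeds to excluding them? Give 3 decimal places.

0.153 per s

At the threshold, the rate on small seeds alone equals the profitability of grass seeds: λ·13.3/(1 + λ·21.1) = 19/39.5 = 0.481.
Rearranging, λ(13.3 − 0.481×21.1) = 0.481, so λ = 0.481/3.151 = 0.1527 per s.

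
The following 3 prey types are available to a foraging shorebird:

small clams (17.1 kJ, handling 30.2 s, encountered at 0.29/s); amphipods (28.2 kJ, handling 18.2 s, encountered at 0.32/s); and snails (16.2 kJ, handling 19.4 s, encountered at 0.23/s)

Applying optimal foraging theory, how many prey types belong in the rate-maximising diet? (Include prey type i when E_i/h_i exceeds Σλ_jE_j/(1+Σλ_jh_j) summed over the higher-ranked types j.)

1

Rank by E/h (kJ/s): amphipods 1.55, snails 0.835, small clams 0.566. Include each in turn until the next type's E/h falls below the running intake rate.
Rate on top 1: 1.322. snails: 0.835 < 1.322 → exclude; stop.
Optimal diet: amphipods — 1 of 3 types.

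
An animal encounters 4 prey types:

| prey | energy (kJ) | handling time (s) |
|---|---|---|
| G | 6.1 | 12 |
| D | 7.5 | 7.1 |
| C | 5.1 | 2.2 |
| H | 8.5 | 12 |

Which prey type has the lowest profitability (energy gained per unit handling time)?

Profitability E/h (kJ/s): G = 6.1/12 = 0.508, D = 7.5/7.1 = 1.06, C = 5.1/2.2 = 2.32, H = 8.5/12 = 0.708.
Ranked: C > D > H > G.

G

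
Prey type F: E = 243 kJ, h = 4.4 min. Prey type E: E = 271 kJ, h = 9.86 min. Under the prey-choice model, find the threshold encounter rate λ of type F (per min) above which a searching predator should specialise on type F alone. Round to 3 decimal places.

0.225 per min

Drop type E once their profitability E₂/h₂ falls below the rate achievable on type F alone: E₂/h₂ = λE₁/(1 + λh₁).
Solve for λ: λE₁h₂ = E₂(1 + λh₁) → λ(E₁h₂ − E₂h₁) = E₂ → λ = E₂/(E₁h₂ − E₂h₁).
λ = 271/(243×9.86 − 271×4.4) = 271/1204 = 0.2252 per min.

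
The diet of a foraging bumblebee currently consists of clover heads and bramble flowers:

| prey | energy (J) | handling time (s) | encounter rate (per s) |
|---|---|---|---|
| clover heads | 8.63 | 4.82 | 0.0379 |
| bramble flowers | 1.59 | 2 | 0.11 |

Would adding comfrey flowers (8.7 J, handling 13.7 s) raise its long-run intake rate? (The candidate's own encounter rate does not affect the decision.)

On clover heads and bramble flowers alone, R = ΣλE/(1+Σλh) = 0.502/1.403 = 0.3579 J/s.
comfrey flowers: E/h = 8.7/13.7 = 0.635 J/s.
0.635 > 0.3579, so adding comfrey flowers raises the average — include it.

Yes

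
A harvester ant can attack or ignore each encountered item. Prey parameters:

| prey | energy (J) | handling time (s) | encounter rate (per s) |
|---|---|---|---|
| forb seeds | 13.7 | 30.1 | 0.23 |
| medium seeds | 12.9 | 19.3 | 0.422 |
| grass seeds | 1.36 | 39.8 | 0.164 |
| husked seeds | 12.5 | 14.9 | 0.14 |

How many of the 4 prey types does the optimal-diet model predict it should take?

E/h in descending order: husked seeds 0.839, medium seeds 0.668, forb seeds 0.455, grass seeds 0.0342 J/s. The optimal diet is the largest prefix of this list for which every included type satisfies E_i/h_i > R on the types above it.
Rate on top 1: 0.5671. medium seeds: 0.668 > 0.5671 → include.
Rate on top 2: 0.6406. forb seeds: 0.455 < 0.6406 → exclude; stop.
Optimal diet: husked seeds, medium seeds — 2 of 4 types.

2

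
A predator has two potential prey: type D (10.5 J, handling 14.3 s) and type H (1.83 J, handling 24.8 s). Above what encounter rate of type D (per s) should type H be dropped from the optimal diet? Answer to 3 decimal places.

0.008 per s

The zero-one rule: include type H iff E₂/h₂ > λE₁/(1+λh₁). Equality gives the switch point.
λE₁h₂ = E₂ + λE₂h₁ ⇒ λ = E₂/(E₁h₂ − E₂h₁) = 1.83/(260.4 − 26.17) = 0.007813 per s.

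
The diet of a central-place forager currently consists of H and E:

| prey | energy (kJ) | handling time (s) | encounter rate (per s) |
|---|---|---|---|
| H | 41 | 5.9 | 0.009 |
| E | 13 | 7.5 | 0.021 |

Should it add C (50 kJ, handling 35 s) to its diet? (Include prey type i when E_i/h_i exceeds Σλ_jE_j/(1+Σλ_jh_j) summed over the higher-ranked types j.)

Yes

On H and E alone, R = ΣλE/(1+Σλh) = 0.642/1.211 = 0.5303 kJ/s.
C: E/h = 50/35 = 1.429 kJ/s.
Since 1.429 > R, including C increases the long-run rate.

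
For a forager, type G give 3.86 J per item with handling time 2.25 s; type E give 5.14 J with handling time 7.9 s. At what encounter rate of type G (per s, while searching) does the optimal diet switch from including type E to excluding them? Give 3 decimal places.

0.272 per s

Drop type E once their profitability E₂/h₂ falls below the rate achievable on type G alone: E₂/h₂ = λE₁/(1 + λh₁).
Solve for λ: λE₁h₂ = E₂(1 + λh₁) → λ(E₁h₂ − E₂h₁) = E₂ → λ = E₂/(E₁h₂ − E₂h₁).
λ = 5.14/(3.86×7.9 − 5.14×2.25) = 5.14/18.93 = 0.2715 per s.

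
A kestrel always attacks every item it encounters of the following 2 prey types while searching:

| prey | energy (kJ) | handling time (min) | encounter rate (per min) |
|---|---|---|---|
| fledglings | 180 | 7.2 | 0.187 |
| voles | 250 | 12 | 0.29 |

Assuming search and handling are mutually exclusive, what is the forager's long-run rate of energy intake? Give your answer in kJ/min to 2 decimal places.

R = Σλ_iE_i / (1 + Σλ_ih_i)
Numerator: 0.187×180 + 0.29×250 = 106.2
Denominator: 1 + 0.187×7.2 + 0.29×12 = 5.826
R = 106.2/5.826 = 18.22 kJ/min

18.22 kJ/min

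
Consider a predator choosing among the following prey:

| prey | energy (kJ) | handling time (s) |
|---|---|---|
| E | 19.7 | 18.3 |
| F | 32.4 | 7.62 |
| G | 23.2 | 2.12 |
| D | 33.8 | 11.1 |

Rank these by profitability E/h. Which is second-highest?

In descending order of E/h:
G: 23.2/2.12 = 10.9 kJ/s
F: 32.4/7.62 = 4.25 kJ/s
D: 33.8/11.1 = 3.05 kJ/s
E: 19.7/18.3 = 1.08 kJ/s

F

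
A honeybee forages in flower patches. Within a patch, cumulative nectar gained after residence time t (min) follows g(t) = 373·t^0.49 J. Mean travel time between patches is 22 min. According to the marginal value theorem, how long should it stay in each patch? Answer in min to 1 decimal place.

Maximise g(t)/(T+t): set derivative to zero → g'(t)(T+t) = g(t).
g'(t) = 0.49·373·t^-0.51. Setting 0.49·373·t^-0.51 = 373·t^0.49/(22+t) gives 0.49(22+t) = t, so 0.51·t = 0.49×22.
t* = 0.49×22/0.51 = 21.14 min.

21.1 min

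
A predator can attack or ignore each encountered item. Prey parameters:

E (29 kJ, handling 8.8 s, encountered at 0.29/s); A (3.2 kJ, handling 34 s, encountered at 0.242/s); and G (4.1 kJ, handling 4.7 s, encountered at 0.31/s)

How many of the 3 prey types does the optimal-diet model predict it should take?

1

Profitabilities (E/h, kJ/s): E 3.3, G 0.872, A 0.0941. Add prey in this order while the next type's profitability exceeds the intake rate on those already taken.
Rate on top 1: 2.368. G: 0.872 < 2.368 → exclude; stop.
Optimal diet: E — 1 of 3 types.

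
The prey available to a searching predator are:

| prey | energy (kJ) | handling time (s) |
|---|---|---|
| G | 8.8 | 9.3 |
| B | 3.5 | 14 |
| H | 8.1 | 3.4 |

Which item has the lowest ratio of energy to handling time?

B

In descending order of E/h:
H: 8.1/3.4 = 2.38 kJ/s
G: 8.8/9.3 = 0.946 kJ/s
B: 3.5/14 = 0.25 kJ/s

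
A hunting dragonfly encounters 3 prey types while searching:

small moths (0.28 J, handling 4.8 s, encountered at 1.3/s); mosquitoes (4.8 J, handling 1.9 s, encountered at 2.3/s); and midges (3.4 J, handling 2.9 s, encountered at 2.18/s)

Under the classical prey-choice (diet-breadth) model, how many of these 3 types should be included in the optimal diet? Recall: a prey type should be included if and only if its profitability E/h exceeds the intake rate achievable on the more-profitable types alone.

1

Profitabilities (E/h, J/s): mosquitoes 2.53, midges 1.17, small moths 0.0583. Add prey in this order while the next type's profitability exceeds the intake rate on those already taken.
Rate on top 1: 2.056. midges: 1.17 < 2.056 → exclude; stop.
Optimal diet: mosquitoes — 1 of 3 types.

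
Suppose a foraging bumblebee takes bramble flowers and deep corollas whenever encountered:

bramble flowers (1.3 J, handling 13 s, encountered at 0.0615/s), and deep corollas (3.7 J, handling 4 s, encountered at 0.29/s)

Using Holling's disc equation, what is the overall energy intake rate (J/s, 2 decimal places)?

R = (0.0615×1.3 + 0.29×3.7) / (1 + 0.0615×13 + 0.29×4) = 1.153/2.959 = 0.3896 J/s.

0.39 J/s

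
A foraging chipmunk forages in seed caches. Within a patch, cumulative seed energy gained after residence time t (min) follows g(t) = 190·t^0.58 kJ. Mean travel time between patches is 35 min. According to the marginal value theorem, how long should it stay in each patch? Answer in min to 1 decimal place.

Optimal t* satisfies g'(t*) = g(t*)/(T + t*).
g'(t) = 0.58·190·t^-0.42. Setting 0.58·190·t^-0.42 = 190·t^0.58/(35+t) gives 0.58(35+t) = t, so 0.42·t = 0.58×35.
t* = 0.58×35/0.42 = 48.33 min.

48.3 min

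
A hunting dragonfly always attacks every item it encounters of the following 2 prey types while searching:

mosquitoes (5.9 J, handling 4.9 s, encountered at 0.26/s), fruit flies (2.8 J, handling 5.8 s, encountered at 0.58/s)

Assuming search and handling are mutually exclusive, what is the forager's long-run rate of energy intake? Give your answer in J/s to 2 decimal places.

0.56 J/s

R = Σλ_iE_i / (1 + Σλ_ih_i)
Numerator: 0.26×5.9 + 0.58×2.8 = 3.158
Denominator: 1 + 0.26×4.9 + 0.58×5.8 = 5.638
R = 3.158/5.638 = 0.5601 J/s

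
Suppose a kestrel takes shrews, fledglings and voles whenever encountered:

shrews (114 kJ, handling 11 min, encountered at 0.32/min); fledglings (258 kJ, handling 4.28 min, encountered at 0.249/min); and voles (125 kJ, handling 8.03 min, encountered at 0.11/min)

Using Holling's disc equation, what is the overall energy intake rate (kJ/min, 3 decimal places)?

17.695 kJ/min

R = Σλ_iE_i / (1 + Σλ_ih_i)
Numerator: 0.32×114 + 0.249×258 + 0.11×125 = 114.5
Denominator: 1 + 0.32×11 + 0.249×4.28 + 0.11×8.03 = 6.469
R = 114.5/6.469 = 17.7 kJ/min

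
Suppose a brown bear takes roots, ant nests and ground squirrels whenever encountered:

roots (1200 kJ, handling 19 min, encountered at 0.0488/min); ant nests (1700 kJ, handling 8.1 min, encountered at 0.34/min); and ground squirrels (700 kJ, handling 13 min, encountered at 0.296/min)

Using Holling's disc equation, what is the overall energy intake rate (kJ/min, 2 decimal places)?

98.93 kJ/min

Energy encountered per unit search time: 0.0488×1200 + 0.34×1700 + 0.296×700 = 843.8 kJ/min.
Handling time per unit search time: 0.0488×19 + 0.34×8.1 + 0.296×13 = 7.529.
Rate = 843.8/(1 + 7.529) = 98.93 kJ/min.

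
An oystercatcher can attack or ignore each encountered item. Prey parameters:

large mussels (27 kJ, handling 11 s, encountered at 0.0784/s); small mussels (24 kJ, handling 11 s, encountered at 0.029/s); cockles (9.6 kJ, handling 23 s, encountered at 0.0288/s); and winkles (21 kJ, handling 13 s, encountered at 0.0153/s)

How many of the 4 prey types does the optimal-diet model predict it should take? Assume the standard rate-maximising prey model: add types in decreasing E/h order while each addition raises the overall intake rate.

3

E/h in descending order: large mussels 2.45, small mussels 2.18, winkles 1.62, cockles 0.417 kJ/s. The optimal diet is the largest prefix of this list for which every included type satisfies E_i/h_i > R on the types above it.
Rate on top 1: 1.137. small mussels: 2.18 > 1.137 → include.
Rate on top 2: 1.289. winkles: 1.62 > 1.289 → include.
Rate on top 3: 1.317. cockles: 0.417 < 1.317 → exclude; stop.
Optimal diet: large mussels, small mussels, winkles — 3 of 4 types.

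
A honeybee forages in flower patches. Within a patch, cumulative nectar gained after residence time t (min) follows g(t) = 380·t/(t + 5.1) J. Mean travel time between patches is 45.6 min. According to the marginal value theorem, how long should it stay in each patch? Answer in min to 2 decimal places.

Maximise g(t)/(T+t): set derivative to zero → g'(t)(T+t) = g(t).
g'(t) = 380·5.1/(t + 5.1)². Setting 380·5.1/(t+5.1)² = 380t/[(t+5.1)(45.6+t)] gives 5.1(45.6+t) = t(t+5.1), so t² = 5.1×45.6 = 232.6.
t* = √232.6 = 15.25 min.

15.25 min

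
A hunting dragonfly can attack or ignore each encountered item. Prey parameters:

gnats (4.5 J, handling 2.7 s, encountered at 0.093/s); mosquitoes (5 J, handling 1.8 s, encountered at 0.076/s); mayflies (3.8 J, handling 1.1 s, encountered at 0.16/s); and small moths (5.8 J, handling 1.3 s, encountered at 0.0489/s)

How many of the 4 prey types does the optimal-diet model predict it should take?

4

E/h in descending order: small moths 4.46, mayflies 3.45, mosquitoes 2.78, gnats 1.67 J/s. The optimal diet is the largest prefix of this list for which every included type satisfies E_i/h_i > R on the types above it.
Rate on top 1: 0.2667. mayflies: 3.45 > 0.2667 → include.
Rate on top 2: 0.7193. mosquitoes: 2.78 > 0.7193 → include.
Rate on top 3: 0.9239. gnats: 1.67 > 0.9239 → include.
Optimal diet: small moths, mayflies, mosquitoes, gnats — 4 of 4 types.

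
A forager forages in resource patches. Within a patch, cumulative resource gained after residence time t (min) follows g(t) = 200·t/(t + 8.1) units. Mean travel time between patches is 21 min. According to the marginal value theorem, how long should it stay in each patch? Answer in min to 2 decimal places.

13.04 min

By the marginal value theorem, leave when the instantaneous gain rate g'(t) equals the habitat-wide average g(t)/(T + t).
g'(t) = 200·8.1/(t + 8.1)². Setting 200·8.1/(t+8.1)² = 200t/[(t+8.1)(21+t)] gives 8.1(21+t) = t(t+8.1), so t² = 8.1×21 = 170.1.
t* = √170.1 = 13.04 min.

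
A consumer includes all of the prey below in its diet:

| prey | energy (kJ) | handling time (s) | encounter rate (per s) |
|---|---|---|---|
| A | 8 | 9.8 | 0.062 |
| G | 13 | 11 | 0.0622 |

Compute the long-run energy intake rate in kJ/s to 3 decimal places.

R = (0.062×8 + 0.0622×13) / (1 + 0.062×9.8 + 0.0622×11) = 1.305/2.292 = 0.5692 kJ/s.

0.569 kJ/s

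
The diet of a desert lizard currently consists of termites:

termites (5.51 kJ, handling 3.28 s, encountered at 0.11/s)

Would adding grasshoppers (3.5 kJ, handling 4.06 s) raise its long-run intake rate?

Current rate: (0.11×5.51)/(1 + 0.11×3.28) = 0.4454 kJ/s.
Profitability of grasshoppers: 3.5/4.06 = 0.8621 kJ/s.
0.8621 > 0.4454, so adding grasshoppers raises the average — include it.

Yes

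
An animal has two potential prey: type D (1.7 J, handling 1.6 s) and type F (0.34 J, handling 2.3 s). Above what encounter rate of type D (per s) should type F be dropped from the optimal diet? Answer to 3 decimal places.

0.101 per s

At the threshold, the rate on type D alone equals the profitability of type F: λ·1.7/(1 + λ·1.6) = 0.34/2.3 = 0.1478.
Rearranging, λ(1.7 − 0.1478×1.6) = 0.1478, so λ = 0.1478/1.463 = 0.101 per s.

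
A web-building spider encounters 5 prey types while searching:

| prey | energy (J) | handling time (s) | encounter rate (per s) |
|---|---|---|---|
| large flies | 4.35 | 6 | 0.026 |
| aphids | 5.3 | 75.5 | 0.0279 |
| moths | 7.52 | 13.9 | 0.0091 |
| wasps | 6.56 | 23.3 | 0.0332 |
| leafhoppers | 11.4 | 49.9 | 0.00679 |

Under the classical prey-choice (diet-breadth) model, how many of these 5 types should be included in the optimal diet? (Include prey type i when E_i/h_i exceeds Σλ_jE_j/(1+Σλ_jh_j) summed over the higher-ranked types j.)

4

Profitabilities (E/h, J/s): large flies 0.725, moths 0.541, wasps 0.282, leafhoppers 0.228, aphids 0.0702. Add prey in this order while the next type's profitability exceeds the intake rate on those already taken.
Rate on top 1: 0.09784. moths: 0.541 > 0.09784 → include.
Rate on top 2: 0.1415. wasps: 0.282 > 0.1415 → include.
Rate on top 3: 0.1942. leafhoppers: 0.228 > 0.1942 → include.
Rate on top 4: 0.1991. aphids: 0.0702 < 0.1991 → exclude; stop.
Optimal diet: large flies, moths, wasps, leafhoppers — 4 of 5 types.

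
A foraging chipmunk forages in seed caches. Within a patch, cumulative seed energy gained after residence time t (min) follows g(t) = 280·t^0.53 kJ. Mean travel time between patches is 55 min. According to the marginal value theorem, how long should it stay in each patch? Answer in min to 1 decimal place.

By the marginal value theorem, leave when the instantaneous gain rate g'(t) equals the habitat-wide average g(t)/(T + t).
g'(t) = 0.53·280·t^-0.47. Setting 0.53·280·t^-0.47 = 280·t^0.53/(55+t) gives 0.53(55+t) = t, so 0.47·t = 0.53×55.
t* = 0.53×55/0.47 = 62.02 min.

62.0 min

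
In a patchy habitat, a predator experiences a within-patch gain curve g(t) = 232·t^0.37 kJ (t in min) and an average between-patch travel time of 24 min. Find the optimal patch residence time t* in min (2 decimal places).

Maximise g(t)/(T+t): set derivative to zero → g'(t)(T+t) = g(t).
g'(t) = 0.37·232·t^-0.63. Setting 0.37·232·t^-0.63 = 232·t^0.37/(24+t) gives 0.37(24+t) = t, so 0.63·t = 0.37×24.
t* = 0.37×24/0.63 = 14.1 min.

14.10 min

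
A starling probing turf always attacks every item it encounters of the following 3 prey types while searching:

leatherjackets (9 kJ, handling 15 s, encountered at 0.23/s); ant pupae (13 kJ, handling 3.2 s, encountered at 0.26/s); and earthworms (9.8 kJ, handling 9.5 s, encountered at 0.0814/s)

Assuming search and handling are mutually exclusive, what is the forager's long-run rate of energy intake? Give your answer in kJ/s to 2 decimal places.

R = (0.23×9 + 0.26×13 + 0.0814×9.8) / (1 + 0.23×15 + 0.26×3.2 + 0.0814×9.5) = 6.248/6.055 = 1.032 kJ/s.

1.03 kJ/s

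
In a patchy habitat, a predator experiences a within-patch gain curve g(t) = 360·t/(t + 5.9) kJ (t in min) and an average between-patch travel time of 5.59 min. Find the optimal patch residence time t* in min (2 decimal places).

5.74 min

By the marginal value theorem, leave when the instantaneous gain rate g'(t) equals the habitat-wide average g(t)/(T + t).
g'(t) = 360·5.9/(t + 5.9)². Setting 360·5.9/(t+5.9)² = 360t/[(t+5.9)(5.59+t)] gives 5.9(5.59+t) = t(t+5.9), so t² = 5.9×5.59 = 32.98.
t* = √32.98 = 5.743 min.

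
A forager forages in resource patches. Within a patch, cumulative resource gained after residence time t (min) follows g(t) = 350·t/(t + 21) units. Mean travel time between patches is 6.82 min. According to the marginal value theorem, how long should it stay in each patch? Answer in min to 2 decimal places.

By the marginal value theorem, leave when the instantaneous gain rate g'(t) equals the habitat-wide average g(t)/(T + t).
g'(t) = 350·21/(t + 21)². Setting 350·21/(t+21)² = 350t/[(t+21)(6.82+t)] gives 21(6.82+t) = t(t+21), so t² = 21×6.82 = 143.2.
t* = √143.2 = 11.97 min.

11.97 min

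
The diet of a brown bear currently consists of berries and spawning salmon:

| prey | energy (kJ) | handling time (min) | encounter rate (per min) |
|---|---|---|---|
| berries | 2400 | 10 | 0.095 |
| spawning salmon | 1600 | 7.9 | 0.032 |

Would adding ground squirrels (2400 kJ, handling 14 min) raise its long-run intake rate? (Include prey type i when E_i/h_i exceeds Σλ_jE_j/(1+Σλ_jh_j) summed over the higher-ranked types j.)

Yes

On berries and spawning salmon alone, R = ΣλE/(1+Σλh) = 279.2/2.203 = 126.7 kJ/min.
Profitability of ground squirrels: 2400/14 = 171.4 kJ/min.
171.4 > 126.7, so adding ground squirrels raises the average — include it.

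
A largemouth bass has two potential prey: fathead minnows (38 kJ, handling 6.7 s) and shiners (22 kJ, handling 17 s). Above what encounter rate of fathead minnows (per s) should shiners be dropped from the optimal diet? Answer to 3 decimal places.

0.044 per s

Drop shiners once their profitability E₂/h₂ falls below the rate achievable on fathead minnows alone: E₂/h₂ = λE₁/(1 + λh₁).
Solve for λ: λE₁h₂ = E₂(1 + λh₁) → λ(E₁h₂ − E₂h₁) = E₂ → λ = E₂/(E₁h₂ − E₂h₁).
λ = 22/(38×17 − 22×6.7) = 22/498.6 = 0.04412 per s.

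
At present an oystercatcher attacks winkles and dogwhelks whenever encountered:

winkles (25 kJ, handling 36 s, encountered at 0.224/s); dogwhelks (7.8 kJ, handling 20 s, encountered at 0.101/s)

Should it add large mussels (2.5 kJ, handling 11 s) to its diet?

On winkles and dogwhelks alone, R = ΣλE/(1+Σλh) = 6.388/11.08 = 0.5763 kJ/s.
Profitability of large mussels: 2.5/11 = 0.2273 kJ/s.
0.2273 < 0.5763, so adding large mussels would lower the average — exclude it.

No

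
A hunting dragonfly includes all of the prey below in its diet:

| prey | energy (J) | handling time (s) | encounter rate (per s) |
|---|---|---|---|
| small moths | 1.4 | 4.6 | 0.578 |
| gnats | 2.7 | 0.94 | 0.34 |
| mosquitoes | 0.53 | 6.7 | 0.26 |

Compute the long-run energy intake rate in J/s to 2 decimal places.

R = Σλ_iE_i / (1 + Σλ_ih_i)
Numerator: 0.578×1.4 + 0.34×2.7 + 0.26×0.53 = 1.865
Denominator: 1 + 0.578×4.6 + 0.34×0.94 + 0.26×6.7 = 5.72
R = 1.865/5.72 = 0.326 J/s

0.33 J/s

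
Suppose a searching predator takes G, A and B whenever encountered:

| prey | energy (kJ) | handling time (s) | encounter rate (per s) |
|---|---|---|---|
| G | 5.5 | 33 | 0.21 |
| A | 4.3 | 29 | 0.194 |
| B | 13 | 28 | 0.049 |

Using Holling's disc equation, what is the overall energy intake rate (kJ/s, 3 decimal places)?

0.176 kJ/s

R = (0.21×5.5 + 0.194×4.3 + 0.049×13) / (1 + 0.21×33 + 0.194×29 + 0.049×28) = 2.626/14.93 = 0.1759 kJ/s.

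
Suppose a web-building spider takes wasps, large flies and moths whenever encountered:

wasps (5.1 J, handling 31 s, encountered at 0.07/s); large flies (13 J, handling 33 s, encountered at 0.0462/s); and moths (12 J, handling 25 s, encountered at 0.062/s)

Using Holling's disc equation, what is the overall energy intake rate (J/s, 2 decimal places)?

R = (0.07×5.1 + 0.0462×13 + 0.062×12) / (1 + 0.07×31 + 0.0462×33 + 0.062×25) = 1.702/6.245 = 0.2725 J/s.

0.27 J/s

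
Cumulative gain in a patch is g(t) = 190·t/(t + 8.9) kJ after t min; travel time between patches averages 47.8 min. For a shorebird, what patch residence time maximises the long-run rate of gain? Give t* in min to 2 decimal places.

20.63 min

Maximise g(t)/(T+t): set derivative to zero → g'(t)(T+t) = g(t).
g'(t) = 190·8.9/(t + 8.9)². Setting 190·8.9/(t+8.9)² = 190t/[(t+8.9)(47.8+t)] gives 8.9(47.8+t) = t(t+8.9), so t² = 8.9×47.8 = 425.4.
t* = √425.4 = 20.63 min.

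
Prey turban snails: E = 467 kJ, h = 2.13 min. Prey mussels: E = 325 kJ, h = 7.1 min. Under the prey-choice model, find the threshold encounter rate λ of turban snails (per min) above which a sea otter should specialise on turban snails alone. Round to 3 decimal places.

At the threshold, the rate on turban snails alone equals the profitability of mussels: λ·467/(1 + λ·2.13) = 325/7.1 = 45.77.
Rearranging, λ(467 − 45.77×2.13) = 45.77, so λ = 45.77/369.5 = 0.1239 per min.

0.124 per min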